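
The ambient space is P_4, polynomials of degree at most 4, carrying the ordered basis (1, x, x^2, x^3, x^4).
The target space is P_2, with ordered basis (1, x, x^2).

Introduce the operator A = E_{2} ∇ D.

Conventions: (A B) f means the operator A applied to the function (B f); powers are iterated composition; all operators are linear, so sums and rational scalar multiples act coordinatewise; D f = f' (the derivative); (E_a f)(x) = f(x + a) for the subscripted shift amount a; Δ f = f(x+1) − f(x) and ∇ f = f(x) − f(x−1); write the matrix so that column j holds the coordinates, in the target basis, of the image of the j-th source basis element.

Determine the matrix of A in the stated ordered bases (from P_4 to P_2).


image of 1: 0
image of x: 0
image of x^2: 2
image of x^3: 6x + 9
image of x^4: 12x^2 + 36x + 28
each image's coordinates form column j of the matrix

the matrix is [[0, 0, 2, 9, 28]; [0, 0, 0, 6, 36]; [0, 0, 0, 0, 12]] (rows listed top to bottom)


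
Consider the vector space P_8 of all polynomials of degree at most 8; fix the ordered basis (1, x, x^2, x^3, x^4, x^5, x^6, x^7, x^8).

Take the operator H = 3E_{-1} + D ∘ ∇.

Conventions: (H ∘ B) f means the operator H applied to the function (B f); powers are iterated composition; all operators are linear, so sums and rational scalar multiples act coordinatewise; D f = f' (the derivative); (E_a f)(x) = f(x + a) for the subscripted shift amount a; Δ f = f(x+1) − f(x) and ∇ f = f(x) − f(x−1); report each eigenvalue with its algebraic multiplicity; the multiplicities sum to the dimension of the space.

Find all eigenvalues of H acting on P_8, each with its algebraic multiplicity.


image of 1: 3
image of x: 3x - 3
image of x^2: 3x^2 - 6x + 5
image of x^3: 3x^3 - 9x^2 + 15x - 6
image of x^4: 3x^4 - 12x^3 + 30x^2 - 24x + 7
image of x^5: 3x^5 - 15x^4 + 50x^3 - 60x^2 + 35x - 8
image of x^6: 3x^6 - 18x^5 + 75x^4 - 120x^3 + 105x^2 - 48x + 9
image of x^7: 3x^7 - 21x^6 + 105x^5 - 210x^4 + 245x^3 - 168x^2 + 63x - 10
image of x^8: 3x^8 - 24x^7 + 140x^6 - 336x^5 + 490x^4 - 448x^3 + 252x^2 - 80x + 11
the matrix is upper triangular; its diagonal is (3, 3, 3, 3, 3, 3, 3, 3, 3)
for a triangular matrix the eigenvalues are the diagonal entries, with algebraic multiplicity their repetition count

λ = 3 (multiplicity 9)


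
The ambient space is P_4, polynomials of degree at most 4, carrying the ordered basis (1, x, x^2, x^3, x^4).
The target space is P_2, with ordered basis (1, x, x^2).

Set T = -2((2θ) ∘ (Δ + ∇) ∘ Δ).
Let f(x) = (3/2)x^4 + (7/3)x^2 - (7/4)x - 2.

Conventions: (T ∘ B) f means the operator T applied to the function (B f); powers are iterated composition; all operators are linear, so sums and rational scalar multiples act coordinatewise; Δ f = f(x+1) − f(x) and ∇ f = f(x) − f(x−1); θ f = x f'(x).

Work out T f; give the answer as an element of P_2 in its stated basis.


Δ f = 6x^3 + 9x^2 + (32/3)x + 25/12
Δ Δ f = 18x^2 + 36x + 77/3
∇ Δ f = 18x^2 + 23/3
(Δ + ∇) Δ f = 36x^2 + 36x + 100/3
θ (Δ + ∇) Δ f = 72x^2 + 36x
(2θ) (Δ + ∇) Δ f = 144x^2 + 72x
(-2((2θ) ∘ (Δ + ∇) ∘ Δ)) f = -288x^2 - 144x

g(x) = -288x^2 - 144x


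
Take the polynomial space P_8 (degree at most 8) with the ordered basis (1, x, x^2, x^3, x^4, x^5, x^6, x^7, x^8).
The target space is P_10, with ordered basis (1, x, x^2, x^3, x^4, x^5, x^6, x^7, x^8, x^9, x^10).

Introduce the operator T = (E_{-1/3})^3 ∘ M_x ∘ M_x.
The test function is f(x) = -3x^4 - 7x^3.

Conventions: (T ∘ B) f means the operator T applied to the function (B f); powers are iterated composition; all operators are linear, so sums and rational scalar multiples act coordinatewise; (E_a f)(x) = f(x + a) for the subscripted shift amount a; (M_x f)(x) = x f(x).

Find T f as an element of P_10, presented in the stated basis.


M_x f = -3x^5 - 7x^4
M_x M_x f = -3x^6 - 7x^5
E_{-1/3} (M_x ∘ M_x) f = -3x^6 - x^5 + (20/3)x^4 - (50/9)x^3 + (55/27)x^2 - (29/81)x + 2/81
E_{-1/3} E_{-1/3} (M_x ∘ M_x) f = -3x^6 + 5x^5 + (10/3)x^4 - (40/3)x^3 + (320/27)x^2 - (368/81)x + 160/243
E_{-1/3} E_{-1/3} E_{-1/3} (M_x ∘ M_x) f = -3x^6 + 11x^5 - 10x^4 - 10x^3 + 25x^2 - 17x + 4

the result is g(x) = -3x^6 + 11x^5 - 10x^4 - 10x^3 + 25x^2 - 17x + 4


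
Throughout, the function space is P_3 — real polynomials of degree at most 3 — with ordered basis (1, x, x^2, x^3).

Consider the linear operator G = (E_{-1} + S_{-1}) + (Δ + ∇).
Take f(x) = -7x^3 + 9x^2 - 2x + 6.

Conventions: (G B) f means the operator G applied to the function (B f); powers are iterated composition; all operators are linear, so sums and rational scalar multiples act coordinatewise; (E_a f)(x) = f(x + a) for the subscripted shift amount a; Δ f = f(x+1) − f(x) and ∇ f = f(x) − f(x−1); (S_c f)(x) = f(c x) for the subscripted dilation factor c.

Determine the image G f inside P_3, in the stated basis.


E_{-1} f = -7x^3 + 30x^2 - 41x + 24
S_{-1} f = 7x^3 + 9x^2 + 2x + 6
(E_{-1} + S_{-1}) f = 39x^2 - 39x + 30
Δ f = -21x^2 - 3x
∇ f = -21x^2 + 39x - 18
(Δ + ∇) f = -42x^2 + 36x - 18
((E_{-1} + S_{-1}) + (Δ + ∇)) f = -3x^2 - 3x + 12

the result is g(x) = -3x^2 - 3x + 12


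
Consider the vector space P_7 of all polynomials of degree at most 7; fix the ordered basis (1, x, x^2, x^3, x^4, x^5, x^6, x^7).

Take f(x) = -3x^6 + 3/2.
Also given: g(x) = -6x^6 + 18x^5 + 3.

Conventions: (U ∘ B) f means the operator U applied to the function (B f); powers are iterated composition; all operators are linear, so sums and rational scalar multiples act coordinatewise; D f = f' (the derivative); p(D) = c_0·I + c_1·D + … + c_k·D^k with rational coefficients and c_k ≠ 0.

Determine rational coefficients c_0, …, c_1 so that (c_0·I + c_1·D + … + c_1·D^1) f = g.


p(D) = 2·I − D, i.e. c_0 = 2, c_1 = -1

D^0 f = -3x^6 + 3/2
D^1 f = -18x^5
matching coefficients of g against c_0 f + c_1 Df + … from the top degree down determines the c_i
solution: c_0 = 2, c_1 = -1


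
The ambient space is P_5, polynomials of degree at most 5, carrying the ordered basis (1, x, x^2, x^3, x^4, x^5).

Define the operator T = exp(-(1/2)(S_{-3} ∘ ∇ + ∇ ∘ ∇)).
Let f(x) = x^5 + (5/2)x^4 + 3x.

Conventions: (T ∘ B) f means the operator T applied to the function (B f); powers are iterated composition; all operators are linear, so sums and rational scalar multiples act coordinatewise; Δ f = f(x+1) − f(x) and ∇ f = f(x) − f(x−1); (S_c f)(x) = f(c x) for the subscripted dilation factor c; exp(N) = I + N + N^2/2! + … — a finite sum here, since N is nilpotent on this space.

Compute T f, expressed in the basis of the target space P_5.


the image equals g(x) = x^5 - 200x^4 - (10955/2)x^3 + (45165/2)x^2 + (453433/16)x - 77317/8

order-1 term: -(405/2)x^4 - 10x^3 + (75/2)x^2 + (5/2)x - 13/4
order-2 term: -(10935/2)x^3 - (8235/4)x^2 - (6915/4)x + 5085/8
order-3 term: (98415/4)x^2 + 11610x - 3925
order-4 term: (295245/16)x - 144855/32
order-5 term: -59049/32
the series for exp(-(1/2)(S_{-3} ∘ ∇ + ∇ ∘ ∇)) f terminates at order 5
exp(-(1/2)(S_{-3} ∘ ∇ + ∇ ∘ ∇)) f = x^5 - 200x^4 - (10955/2)x^3 + (45165/2)x^2 + (453433/16)x - 77317/8


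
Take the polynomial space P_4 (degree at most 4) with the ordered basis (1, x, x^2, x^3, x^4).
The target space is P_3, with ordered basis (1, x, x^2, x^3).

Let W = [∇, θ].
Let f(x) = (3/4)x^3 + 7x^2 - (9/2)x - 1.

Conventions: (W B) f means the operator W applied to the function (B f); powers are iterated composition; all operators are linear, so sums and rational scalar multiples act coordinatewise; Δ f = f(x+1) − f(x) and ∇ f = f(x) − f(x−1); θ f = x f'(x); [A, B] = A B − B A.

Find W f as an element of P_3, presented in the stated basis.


θ f = (9/4)x^3 + 14x^2 - (9/2)x
∇ θ f = (27/4)x^2 + (85/4)x - 65/4
∇ f = (9/4)x^2 + (47/4)x - 43/4
θ ∇ f = (9/2)x^2 + (47/4)x
[∇, θ] f = (9/4)x^2 + (19/2)x - 65/4

g(x) = (9/4)x^2 + (19/2)x - 65/4


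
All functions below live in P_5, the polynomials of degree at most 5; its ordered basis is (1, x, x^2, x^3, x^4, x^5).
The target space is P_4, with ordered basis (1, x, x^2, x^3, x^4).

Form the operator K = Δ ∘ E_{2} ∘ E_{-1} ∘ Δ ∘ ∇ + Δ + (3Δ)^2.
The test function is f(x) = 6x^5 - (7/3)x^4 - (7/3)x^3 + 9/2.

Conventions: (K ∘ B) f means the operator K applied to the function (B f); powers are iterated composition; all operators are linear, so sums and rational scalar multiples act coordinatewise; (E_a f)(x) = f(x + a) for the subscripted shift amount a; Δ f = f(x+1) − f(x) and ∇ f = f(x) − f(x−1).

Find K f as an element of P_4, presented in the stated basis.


g(x) = 30x^4 + (3392/3)x^3 + 3387x^2 + (12563/3)x + 6010/3

∇ f = 30x^4 - (208/3)x^3 + 67x^2 - (97/3)x + 6
Δ ∇ f = 120x^3 - 28x^2 + 46x - 14/3
E_{-1} Δ ∇ f = 120x^3 - 388x^2 + 462x - 596/3
E_{2} (E_{-1} ∘ Δ ∘ ∇) f = 120x^3 + 332x^2 + 350x + 400/3
Δ E_{2} (E_{-1} ∘ Δ ∘ ∇) f = 360x^2 + 1024x + 802
Δ f = 30x^4 + (152/3)x^3 + 39x^2 + (41/3)x + 4/3
Δ f = 30x^4 + (152/3)x^3 + 39x^2 + (41/3)x + 4/3
(3Δ) f = 90x^4 + 152x^3 + 117x^2 + 41x + 4
Δ (3Δ) f = 360x^3 + 996x^2 + 1050x + 400
(3Δ) (3Δ) f = 1080x^3 + 2988x^2 + 3150x + 1200
(Δ ∘ E_{2} ∘ E_{-1} ∘ Δ ∘ ∇ + Δ + (3Δ)^2) f = 30x^4 + (3392/3)x^3 + 3387x^2 + (12563/3)x + 6010/3


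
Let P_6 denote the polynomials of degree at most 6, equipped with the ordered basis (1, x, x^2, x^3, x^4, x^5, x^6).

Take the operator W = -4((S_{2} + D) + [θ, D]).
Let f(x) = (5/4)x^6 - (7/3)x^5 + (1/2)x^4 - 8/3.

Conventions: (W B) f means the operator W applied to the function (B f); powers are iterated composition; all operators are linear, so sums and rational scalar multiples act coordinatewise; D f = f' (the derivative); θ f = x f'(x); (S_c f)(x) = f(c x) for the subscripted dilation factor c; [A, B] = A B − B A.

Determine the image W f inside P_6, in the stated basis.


S_{2} f = 80x^6 - (224/3)x^5 + 8x^4 - 8/3
D f = (15/2)x^5 - (35/3)x^4 + 2x^3
(S_{2} + D) f = 80x^6 - (403/6)x^5 - (11/3)x^4 + 2x^3 - 8/3
D f = (15/2)x^5 - (35/3)x^4 + 2x^3
θ D f = (75/2)x^5 - (140/3)x^4 + 6x^3
θ f = (15/2)x^6 - (35/3)x^5 + 2x^4
D θ f = 45x^5 - (175/3)x^4 + 8x^3
[θ, D] f = -(15/2)x^5 + (35/3)x^4 - 2x^3
((S_{2} + D) + [θ, D]) f = 80x^6 - (224/3)x^5 + 8x^4 - 8/3
(-4((S_{2} + D) + [θ, D])) f = -320x^6 + (896/3)x^5 - 32x^4 + 32/3

the result is g(x) = -320x^6 + (896/3)x^5 - 32x^4 + 32/3


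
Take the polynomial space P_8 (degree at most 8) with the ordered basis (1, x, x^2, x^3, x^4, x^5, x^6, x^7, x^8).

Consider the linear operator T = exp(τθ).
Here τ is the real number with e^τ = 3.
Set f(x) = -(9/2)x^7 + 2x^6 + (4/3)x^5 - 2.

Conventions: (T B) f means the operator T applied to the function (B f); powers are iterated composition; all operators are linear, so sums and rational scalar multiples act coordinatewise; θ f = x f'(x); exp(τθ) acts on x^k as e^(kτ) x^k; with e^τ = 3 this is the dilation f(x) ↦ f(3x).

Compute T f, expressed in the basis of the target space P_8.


exp(τθ) x^k = e^(kτ) x^k; with e^τ = 3 this sends x^k to 3^k x^k
x^5 ↦ 243 x^5
x^6 ↦ 729 x^6
x^7 ↦ 2187 x^7
applying this coordinatewise to f: exp(τθ) f = -(19683/2)x^7 + 1458x^6 + 324x^5 - 2

the image equals g(x) = -(19683/2)x^7 + 1458x^6 + 324x^5 - 2


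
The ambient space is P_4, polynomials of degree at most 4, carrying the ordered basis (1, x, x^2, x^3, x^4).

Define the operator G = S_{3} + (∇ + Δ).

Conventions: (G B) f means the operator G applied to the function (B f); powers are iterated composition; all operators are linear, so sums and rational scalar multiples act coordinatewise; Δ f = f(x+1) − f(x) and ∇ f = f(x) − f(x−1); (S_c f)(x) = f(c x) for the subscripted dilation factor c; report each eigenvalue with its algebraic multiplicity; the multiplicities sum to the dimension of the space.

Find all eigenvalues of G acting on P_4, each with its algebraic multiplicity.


image of 1: 1
image of x: 3x + 2
image of x^2: 9x^2 + 4x
image of x^3: 27x^3 + 6x^2 + 2
image of x^4: 81x^4 + 8x^3 + 8x
the matrix is upper triangular; its diagonal is (1, 3, 9, 27, 81)
for a triangular matrix the eigenvalues are the diagonal entries, with algebraic multiplicity their repetition count

λ = 1 (multiplicity 1), λ = 3 (multiplicity 1), λ = 9 (multiplicity 1), λ = 27 (multiplicity 1), λ = 81 (multiplicity 1)


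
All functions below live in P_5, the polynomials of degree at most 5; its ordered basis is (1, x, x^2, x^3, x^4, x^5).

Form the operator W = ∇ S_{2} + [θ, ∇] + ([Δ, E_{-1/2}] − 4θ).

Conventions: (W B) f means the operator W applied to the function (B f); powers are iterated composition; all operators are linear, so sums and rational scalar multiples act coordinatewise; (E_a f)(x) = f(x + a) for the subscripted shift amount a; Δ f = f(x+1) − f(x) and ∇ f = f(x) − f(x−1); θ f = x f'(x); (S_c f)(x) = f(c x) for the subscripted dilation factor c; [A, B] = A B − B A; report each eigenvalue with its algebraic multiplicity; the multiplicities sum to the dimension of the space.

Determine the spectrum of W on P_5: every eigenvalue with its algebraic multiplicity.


image of 1: 0
image of x: -4x + 1
image of x^2: -8x^2 + 6x - 2
image of x^3: -12x^3 + 21x^2 - 18x + 5
image of x^4: -16x^4 + 60x^3 - 84x^2 + 52x - 12
image of x^5: -20x^5 + 155x^4 - 300x^3 + 290x^2 - 140x + 27
the matrix is upper triangular; its diagonal is (0, -4, -8, -12, -16, -20)
for a triangular matrix the eigenvalues are the diagonal entries, with algebraic multiplicity their repetition count

λ = -20 (multiplicity 1), λ = -16 (multiplicity 1), λ = -12 (multiplicity 1), λ = -8 (multiplicity 1), λ = -4 (multiplicity 1), λ = 0 (multiplicity 1)


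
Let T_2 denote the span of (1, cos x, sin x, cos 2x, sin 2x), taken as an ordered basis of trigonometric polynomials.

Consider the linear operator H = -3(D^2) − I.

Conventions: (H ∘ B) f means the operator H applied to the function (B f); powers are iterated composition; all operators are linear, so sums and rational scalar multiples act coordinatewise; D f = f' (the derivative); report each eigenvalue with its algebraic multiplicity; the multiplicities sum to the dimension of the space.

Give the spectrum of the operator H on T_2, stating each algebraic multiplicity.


λ = -1 (multiplicity 1), λ = 2 (multiplicity 2), λ = 11 (multiplicity 2)

image of 1: -1
image of cos x: 2cos x
image of sin x: 2sin x
image of cos 2x: 11cos 2x
image of sin 2x: 11sin 2x
the matrix is diagonal; its diagonal is (-1, 2, 2, 11, 11)
for a triangular matrix the eigenvalues are the diagonal entries, with algebraic multiplicity their repetition count


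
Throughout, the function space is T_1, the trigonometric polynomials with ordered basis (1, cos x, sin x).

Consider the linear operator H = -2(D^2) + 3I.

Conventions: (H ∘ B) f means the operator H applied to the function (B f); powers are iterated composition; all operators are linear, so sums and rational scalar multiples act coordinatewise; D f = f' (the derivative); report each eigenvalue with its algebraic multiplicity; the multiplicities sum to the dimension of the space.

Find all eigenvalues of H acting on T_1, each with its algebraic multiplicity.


image of 1: 3
image of cos x: 5cos x
image of sin x: 5sin x
the matrix is diagonal; its diagonal is (3, 5, 5)
for a triangular matrix the eigenvalues are the diagonal entries, with algebraic multiplicity their repetition count

λ = 3 (multiplicity 1), λ = 5 (multiplicity 2)


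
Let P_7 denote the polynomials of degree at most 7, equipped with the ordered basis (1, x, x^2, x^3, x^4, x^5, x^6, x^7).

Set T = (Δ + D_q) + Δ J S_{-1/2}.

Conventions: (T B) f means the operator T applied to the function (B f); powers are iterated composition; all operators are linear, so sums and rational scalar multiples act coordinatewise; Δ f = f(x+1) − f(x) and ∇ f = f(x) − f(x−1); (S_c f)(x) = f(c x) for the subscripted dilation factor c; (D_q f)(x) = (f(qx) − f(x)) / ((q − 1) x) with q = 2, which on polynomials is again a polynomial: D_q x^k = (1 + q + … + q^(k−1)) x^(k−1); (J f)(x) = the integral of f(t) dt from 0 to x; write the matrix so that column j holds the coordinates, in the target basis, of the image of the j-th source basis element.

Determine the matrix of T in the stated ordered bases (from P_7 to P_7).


image of 1: 1
image of x: -(1/2)x + 7/4
image of x^2: (1/4)x^2 + (21/4)x + 13/12
image of x^3: -(1/8)x^3 + (157/16)x^2 + (23/8)x + 31/32
image of x^4: (1/16)x^4 + (153/8)x^3 + (49/8)x^2 + (65/16)x + 81/80
image of x^5: -(1/32)x^5 + (2299/64)x^4 + (475/48)x^3 + (635/64)x^2 + (159/32)x + 191/192
image of x^6: (1/64)x^6 + (4419/64)x^5 + (965/64)x^4 + (1285/64)x^3 + (963/64)x^2 + (385/64)x + 449/448
image of x^7: -(1/128)x^7 + (34297/256)x^6 + (2681/128)x^5 + (17885/512)x^4 + (4473/128)x^3 + (5369/256)x^2 + (895/128)x + 1023/1024
each image's coordinates form column j of the matrix

the matrix is [[1, 7/4, 13/12, 31/32, 81/80, 191/192, 449/448, 1023/1024]; [0, -1/2, 21/4, 23/8, 65/16, 159/32, 385/64, 895/128]; [0, 0, 1/4, 157/16, 49/8, 635/64, 963/64, 5369/256]; [0, 0, 0, -1/8, 153/8, 475/48, 1285/64, 4473/128]; [0, 0, 0, 0, 1/16, 2299/64, 965/64, 17885/512]; [0, 0, 0, 0, 0, -1/32, 4419/64, 2681/128]; [0, 0, 0, 0, 0, 0, 1/64, 34297/256]; [0, 0, 0, 0, 0, 0, 0, -1/128]] (rows listed top to bottom)


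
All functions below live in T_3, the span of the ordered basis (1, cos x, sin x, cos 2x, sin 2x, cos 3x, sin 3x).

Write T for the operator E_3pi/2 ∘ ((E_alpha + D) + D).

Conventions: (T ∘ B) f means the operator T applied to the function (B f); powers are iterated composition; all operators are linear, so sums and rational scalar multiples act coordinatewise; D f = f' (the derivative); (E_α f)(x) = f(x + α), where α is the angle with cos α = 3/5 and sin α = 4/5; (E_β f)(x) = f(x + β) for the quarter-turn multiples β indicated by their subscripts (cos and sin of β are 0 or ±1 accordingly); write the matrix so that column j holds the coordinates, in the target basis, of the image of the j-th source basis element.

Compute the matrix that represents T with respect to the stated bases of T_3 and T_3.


the matrix is [[1, 0, 0, 0, 0, 0, 0]; [0, 14/5, -3/5, 0, 0, 0, 0]; [0, 3/5, 14/5, 0, 0, 0, 0]; [0, 0, 0, 7/25, -124/25, 0, 0]; [0, 0, 0, 124/25, 7/25, 0, 0]; [0, 0, 0, 0, 0, -794/125, -117/125]; [0, 0, 0, 0, 0, 117/125, -794/125]] (rows listed top to bottom)

image of 1: 1
image of cos x: (14/5)cos x + (3/5)sin x
image of sin x: -(3/5)cos x + (14/5)sin x
image of cos 2x: (7/25)cos 2x + (124/25)sin 2x
image of sin 2x: -(124/25)cos 2x + (7/25)sin 2x
image of cos 3x: -(794/125)cos 3x + (117/125)sin 3x
image of sin 3x: -(117/125)cos 3x - (794/125)sin 3x
each image's coordinates form column j of the matrix


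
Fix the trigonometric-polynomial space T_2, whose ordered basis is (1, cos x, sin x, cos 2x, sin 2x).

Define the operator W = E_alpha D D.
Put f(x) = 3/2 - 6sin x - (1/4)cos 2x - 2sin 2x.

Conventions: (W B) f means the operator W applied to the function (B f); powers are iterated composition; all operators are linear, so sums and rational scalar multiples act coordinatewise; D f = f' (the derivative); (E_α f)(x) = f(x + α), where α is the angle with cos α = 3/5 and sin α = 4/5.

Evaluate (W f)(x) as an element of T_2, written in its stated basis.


D f = -6cos x - 4cos 2x + (1/2)sin 2x
D D f = 6sin x + cos 2x + 8sin 2x
E_alpha (D D) f = (24/5)cos x + (18/5)sin x + (37/5)cos 2x - (16/5)sin 2x

the result is g(x) = (24/5)cos x + (18/5)sin x + (37/5)cos 2x - (16/5)sin 2x


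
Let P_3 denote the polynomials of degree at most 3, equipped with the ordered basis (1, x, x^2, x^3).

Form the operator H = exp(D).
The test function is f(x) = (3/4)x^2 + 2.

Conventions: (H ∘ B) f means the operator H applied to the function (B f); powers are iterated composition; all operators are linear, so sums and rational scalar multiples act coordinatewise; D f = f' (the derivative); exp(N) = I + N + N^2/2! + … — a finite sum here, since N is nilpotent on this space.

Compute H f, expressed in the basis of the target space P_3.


order-1 term: (3/2)x
order-2 term: 3/4
the series for exp(D) f terminates at order 2
exp(D) f = (3/4)x^2 + (3/2)x + 11/4

g(x) = (3/4)x^2 + (3/2)x + 11/4


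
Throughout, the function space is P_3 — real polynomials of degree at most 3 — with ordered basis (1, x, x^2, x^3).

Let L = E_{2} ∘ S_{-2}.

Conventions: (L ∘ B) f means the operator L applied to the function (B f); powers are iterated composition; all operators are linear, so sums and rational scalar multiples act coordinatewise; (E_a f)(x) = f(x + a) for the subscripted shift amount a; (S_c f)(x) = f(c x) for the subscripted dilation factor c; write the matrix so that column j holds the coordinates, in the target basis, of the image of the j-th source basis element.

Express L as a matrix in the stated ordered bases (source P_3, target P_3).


the matrix is [[1, -4, 16, -64]; [0, -2, 16, -96]; [0, 0, 4, -48]; [0, 0, 0, -8]] (rows listed top to bottom)

image of 1: 1
image of x: -2x - 4
image of x^2: 4x^2 + 16x + 16
image of x^3: -8x^3 - 48x^2 - 96x - 64
each image's coordinates form column j of the matrix


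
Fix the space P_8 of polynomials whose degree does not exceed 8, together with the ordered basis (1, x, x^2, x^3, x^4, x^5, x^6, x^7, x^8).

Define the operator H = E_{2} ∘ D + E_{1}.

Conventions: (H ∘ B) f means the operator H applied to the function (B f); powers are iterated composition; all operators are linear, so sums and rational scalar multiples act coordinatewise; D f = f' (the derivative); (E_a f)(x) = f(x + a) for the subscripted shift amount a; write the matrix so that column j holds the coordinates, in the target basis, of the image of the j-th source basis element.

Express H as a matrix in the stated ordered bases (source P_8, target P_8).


the matrix is [[1, 2, 5, 13, 33, 81, 193, 449, 1025]; [0, 1, 4, 15, 52, 165, 486, 1351, 3592]; [0, 0, 1, 6, 30, 130, 495, 1701, 5404]; [0, 0, 0, 1, 8, 50, 260, 1155, 4536]; [0, 0, 0, 0, 1, 10, 75, 455, 2310]; [0, 0, 0, 0, 0, 1, 12, 105, 728]; [0, 0, 0, 0, 0, 0, 1, 14, 140]; [0, 0, 0, 0, 0, 0, 0, 1, 16]; [0, 0, 0, 0, 0, 0, 0, 0, 1]] (rows listed top to bottom)

image of 1: 1
image of x: x + 2
image of x^2: x^2 + 4x + 5
image of x^3: x^3 + 6x^2 + 15x + 13
image of x^4: x^4 + 8x^3 + 30x^2 + 52x + 33
image of x^5: x^5 + 10x^4 + 50x^3 + 130x^2 + 165x + 81
image of x^6: x^6 + 12x^5 + 75x^4 + 260x^3 + 495x^2 + 486x + 193
image of x^7: x^7 + 14x^6 + 105x^5 + 455x^4 + 1155x^3 + 1701x^2 + 1351x + 449
image of x^8: x^8 + 16x^7 + 140x^6 + 728x^5 + 2310x^4 + 4536x^3 + 5404x^2 + 3592x + 1025
each image's coordinates form column j of the matrix


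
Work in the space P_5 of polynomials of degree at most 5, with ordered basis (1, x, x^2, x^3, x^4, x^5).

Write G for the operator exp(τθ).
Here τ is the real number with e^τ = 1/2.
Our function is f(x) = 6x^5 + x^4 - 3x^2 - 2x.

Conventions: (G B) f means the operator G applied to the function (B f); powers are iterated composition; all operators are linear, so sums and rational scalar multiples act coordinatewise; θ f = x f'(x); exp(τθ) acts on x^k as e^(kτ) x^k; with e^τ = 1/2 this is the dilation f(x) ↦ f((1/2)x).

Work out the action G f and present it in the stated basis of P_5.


exp(τθ) x^k = e^(kτ) x^k; with e^τ = 1/2 this sends x^k to (1/2)^k x^k
x ↦ 1/2 x
x^2 ↦ 1/4 x^2
x^4 ↦ 1/16 x^4
x^5 ↦ 1/32 x^5
applying this coordinatewise to f: exp(τθ) f = (3/16)x^5 + (1/16)x^4 - (3/4)x^2 - x

the result is g(x) = (3/16)x^5 + (1/16)x^4 - (3/4)x^2 - x


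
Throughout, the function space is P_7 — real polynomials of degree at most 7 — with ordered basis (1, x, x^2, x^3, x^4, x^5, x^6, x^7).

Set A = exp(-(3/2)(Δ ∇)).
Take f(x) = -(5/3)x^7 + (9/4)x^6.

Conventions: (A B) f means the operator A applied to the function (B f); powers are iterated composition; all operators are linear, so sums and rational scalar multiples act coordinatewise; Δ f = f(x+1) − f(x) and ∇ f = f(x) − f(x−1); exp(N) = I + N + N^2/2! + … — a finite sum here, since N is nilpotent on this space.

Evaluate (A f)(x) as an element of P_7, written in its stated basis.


the result is g(x) = -(5/3)x^7 + (9/4)x^6 + 105x^5 - (405/4)x^4 - 1400x^3 + 810x^2 + 3185x - 2457/4

order-1 term: 105x^5 - (405/4)x^4 + 175x^3 - (405/4)x^2 + 35x - 27/4
order-2 term: -1575x^3 + (3645/4)x^2 - 1575x + 1215/4
order-3 term: 4725x - 3645/4
the series for exp(-(3/2)(Δ ∇)) f terminates at order 3
exp(-(3/2)(Δ ∇)) f = -(5/3)x^7 + (9/4)x^6 + 105x^5 - (405/4)x^4 - 1400x^3 + 810x^2 + 3185x - 2457/4


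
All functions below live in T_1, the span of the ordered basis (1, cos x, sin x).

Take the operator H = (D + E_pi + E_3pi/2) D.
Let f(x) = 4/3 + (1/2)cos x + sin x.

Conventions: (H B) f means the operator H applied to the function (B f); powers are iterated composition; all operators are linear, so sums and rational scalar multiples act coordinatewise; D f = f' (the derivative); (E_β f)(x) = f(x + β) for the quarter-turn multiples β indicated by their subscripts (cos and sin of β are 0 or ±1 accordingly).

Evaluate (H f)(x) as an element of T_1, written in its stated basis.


D f = cos x - (1/2)sin x
D D f = -(1/2)cos x - sin x
E_pi D f = -cos x + (1/2)sin x
E_3pi/2 D f = (1/2)cos x + sin x
(D + E_pi + E_3pi/2) D f = -cos x + (1/2)sin x

the result is g(x) = -cos x + (1/2)sin x


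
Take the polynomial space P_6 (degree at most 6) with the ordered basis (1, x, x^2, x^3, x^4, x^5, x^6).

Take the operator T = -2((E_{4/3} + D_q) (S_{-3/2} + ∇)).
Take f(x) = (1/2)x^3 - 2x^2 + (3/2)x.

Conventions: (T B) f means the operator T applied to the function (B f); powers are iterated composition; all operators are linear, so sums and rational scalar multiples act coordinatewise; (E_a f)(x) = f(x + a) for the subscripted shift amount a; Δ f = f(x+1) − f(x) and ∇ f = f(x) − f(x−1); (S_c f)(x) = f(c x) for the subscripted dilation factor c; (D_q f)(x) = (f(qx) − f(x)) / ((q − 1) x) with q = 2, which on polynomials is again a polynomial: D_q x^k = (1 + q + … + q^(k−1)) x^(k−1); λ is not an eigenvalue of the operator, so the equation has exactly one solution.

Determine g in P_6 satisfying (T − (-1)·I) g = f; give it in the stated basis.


the image equals g(x) = (2/31)x^3 + (397/217)x^2 + (11925/868)x + 108739/2604

write g with unknown coordinates in the stated basis and equate coefficients in (T − (-1)·I) g = f
solving from the highest basis element down gives g = (2/31)x^3 + (397/217)x^2 + (11925/868)x + 108739/2604
check: T g = (27/62)x^3 - (831/217)x^2 - (10623/868)x - 108739/2604
so T g − (-1)·g = (1/2)x^3 - 2x^2 + (3/2)x = f ✓


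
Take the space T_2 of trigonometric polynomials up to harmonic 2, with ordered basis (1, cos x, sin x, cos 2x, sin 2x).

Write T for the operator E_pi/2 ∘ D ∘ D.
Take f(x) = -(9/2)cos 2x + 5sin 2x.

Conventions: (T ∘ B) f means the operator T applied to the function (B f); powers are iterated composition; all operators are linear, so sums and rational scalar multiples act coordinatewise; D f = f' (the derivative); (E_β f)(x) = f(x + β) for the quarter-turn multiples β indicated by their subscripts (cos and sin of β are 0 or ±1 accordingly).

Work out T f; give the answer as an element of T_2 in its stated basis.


the image equals g(x) = -18cos 2x + 20sin 2x

D f = 10cos 2x + 9sin 2x
D D f = 18cos 2x - 20sin 2x
E_pi/2 (D ∘ D) f = -18cos 2x + 20sin 2x


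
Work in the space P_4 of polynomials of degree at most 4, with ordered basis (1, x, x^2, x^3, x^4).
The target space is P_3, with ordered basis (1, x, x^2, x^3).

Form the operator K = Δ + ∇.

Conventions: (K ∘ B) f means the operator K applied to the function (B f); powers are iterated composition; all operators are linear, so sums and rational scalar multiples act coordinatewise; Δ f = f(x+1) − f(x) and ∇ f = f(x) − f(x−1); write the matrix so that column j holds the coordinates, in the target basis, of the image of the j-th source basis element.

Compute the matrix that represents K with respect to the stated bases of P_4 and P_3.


image of 1: 0
image of x: 2
image of x^2: 4x
image of x^3: 6x^2 + 2
image of x^4: 8x^3 + 8x
each image's coordinates form column j of the matrix

the matrix is [[0, 2, 0, 2, 0]; [0, 0, 4, 0, 8]; [0, 0, 0, 6, 0]; [0, 0, 0, 0, 8]] (rows listed top to bottom)


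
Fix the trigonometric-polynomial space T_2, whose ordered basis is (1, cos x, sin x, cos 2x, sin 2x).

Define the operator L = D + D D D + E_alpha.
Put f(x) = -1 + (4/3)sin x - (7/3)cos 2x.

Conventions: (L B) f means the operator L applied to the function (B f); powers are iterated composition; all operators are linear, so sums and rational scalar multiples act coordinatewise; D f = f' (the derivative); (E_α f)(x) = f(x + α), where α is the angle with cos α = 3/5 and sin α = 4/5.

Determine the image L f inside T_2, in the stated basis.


the result is g(x) = -1 + (16/15)cos x + (4/5)sin x + (49/75)cos 2x - (294/25)sin 2x

D f = (4/3)cos x + (14/3)sin 2x
D f = (4/3)cos x + (14/3)sin 2x
D D f = -(4/3)sin x + (28/3)cos 2x
D D D f = -(4/3)cos x - (56/3)sin 2x
E_alpha f = -1 + (16/15)cos x + (4/5)sin x + (49/75)cos 2x + (56/25)sin 2x
(D + D D D + E_alpha) f = -1 + (16/15)cos x + (4/5)sin x + (49/75)cos 2x - (294/25)sin 2x


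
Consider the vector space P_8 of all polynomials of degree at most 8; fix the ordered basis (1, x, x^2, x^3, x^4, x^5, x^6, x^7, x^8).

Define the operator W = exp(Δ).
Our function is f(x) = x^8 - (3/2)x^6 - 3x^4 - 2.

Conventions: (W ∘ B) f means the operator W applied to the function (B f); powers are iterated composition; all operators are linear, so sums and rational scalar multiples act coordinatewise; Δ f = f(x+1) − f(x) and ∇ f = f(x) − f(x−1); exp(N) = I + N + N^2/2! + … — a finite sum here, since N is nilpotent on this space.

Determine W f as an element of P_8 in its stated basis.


g(x) = x^8 + 8x^7 + (109/2)x^6 + 271x^5 + 1002x^4 + 2750x^3 + (10621/2)x^2 + 6488x + 7577/2

order-1 term: 8x^7 + 28x^6 + 47x^5 + (95/2)x^4 + 14x^3 - (25/2)x^2 - 13x - 7/2
order-2 term: 28x^6 + 168x^5 + (935/2)x^4 + 750x^3 + (1385/2)x^2 + 333x + 119/2
order-3 term: 56x^5 + 420x^4 + 1370x^3 + 2385x^2 + 2171x + 813
order-4 term: 70x^4 + 560x^3 + (3595/2)x^2 + 2710x + 3201/2
order-5 term: 56x^3 + 420x^2 + 1111x + 2055/2
order-6 term: 28x^2 + 168x + 529/2
order-7 term: 8x + 28
order-8 term: 1
the series for exp(Δ) f terminates at order 8
exp(Δ) f = x^8 + 8x^7 + (109/2)x^6 + 271x^5 + 1002x^4 + 2750x^3 + (10621/2)x^2 + 6488x + 7577/2


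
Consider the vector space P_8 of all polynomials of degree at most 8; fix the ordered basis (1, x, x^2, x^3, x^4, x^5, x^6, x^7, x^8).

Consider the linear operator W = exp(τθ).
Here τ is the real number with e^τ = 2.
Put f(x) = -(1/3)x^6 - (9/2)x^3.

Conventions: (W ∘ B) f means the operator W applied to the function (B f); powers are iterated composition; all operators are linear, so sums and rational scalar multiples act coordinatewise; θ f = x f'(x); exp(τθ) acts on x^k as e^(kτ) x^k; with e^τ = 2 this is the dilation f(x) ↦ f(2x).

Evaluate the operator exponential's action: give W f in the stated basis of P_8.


exp(τθ) x^k = e^(kτ) x^k; with e^τ = 2 this sends x^k to 2^k x^k
x^3 ↦ 8 x^3
x^6 ↦ 64 x^6
applying this coordinatewise to f: exp(τθ) f = -(64/3)x^6 - 36x^3

the result is g(x) = -(64/3)x^6 - 36x^3


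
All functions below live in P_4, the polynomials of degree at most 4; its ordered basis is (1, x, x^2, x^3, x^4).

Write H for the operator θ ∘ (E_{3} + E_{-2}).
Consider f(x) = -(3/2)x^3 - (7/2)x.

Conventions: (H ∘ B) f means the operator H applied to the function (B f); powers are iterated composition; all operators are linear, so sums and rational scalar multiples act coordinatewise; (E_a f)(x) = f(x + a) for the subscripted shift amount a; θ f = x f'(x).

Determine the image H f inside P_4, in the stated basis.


the image equals g(x) = -9x^3 - 9x^2 - (131/2)x

E_{3} f = -(3/2)x^3 - (27/2)x^2 - 44x - 51
E_{-2} f = -(3/2)x^3 + 9x^2 - (43/2)x + 19
(E_{3} + E_{-2}) f = -3x^3 - (9/2)x^2 - (131/2)x - 32
θ (E_{3} + E_{-2}) f = -9x^3 - 9x^2 - (131/2)x


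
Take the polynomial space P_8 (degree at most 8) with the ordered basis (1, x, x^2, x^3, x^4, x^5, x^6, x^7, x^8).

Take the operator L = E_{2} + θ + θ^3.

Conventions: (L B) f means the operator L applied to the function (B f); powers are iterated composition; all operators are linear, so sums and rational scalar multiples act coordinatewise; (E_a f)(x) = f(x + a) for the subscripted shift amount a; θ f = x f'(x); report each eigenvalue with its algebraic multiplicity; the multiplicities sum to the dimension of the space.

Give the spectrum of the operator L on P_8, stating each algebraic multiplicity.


image of 1: 1
image of x: 3x + 2
image of x^2: 11x^2 + 4x + 4
image of x^3: 31x^3 + 6x^2 + 12x + 8
image of x^4: 69x^4 + 8x^3 + 24x^2 + 32x + 16
image of x^5: 131x^5 + 10x^4 + 40x^3 + 80x^2 + 80x + 32
image of x^6: 223x^6 + 12x^5 + 60x^4 + 160x^3 + 240x^2 + 192x + 64
image of x^7: 351x^7 + 14x^6 + 84x^5 + 280x^4 + 560x^3 + 672x^2 + 448x + 128
image of x^8: 521x^8 + 16x^7 + 112x^6 + 448x^5 + 1120x^4 + 1792x^3 + 1792x^2 + 1024x + 256
the matrix is upper triangular; its diagonal is (1, 3, 11, 31, 69, 131, 223, 351, 521)
for a triangular matrix the eigenvalues are the diagonal entries, with algebraic multiplicity their repetition count

λ = 1 (multiplicity 1), λ = 3 (multiplicity 1), λ = 11 (multiplicity 1), λ = 31 (multiplicity 1), λ = 69 (multiplicity 1), λ = 131 (multiplicity 1), λ = 223 (multiplicity 1), λ = 351 (multiplicity 1), λ = 521 (multiplicity 1)


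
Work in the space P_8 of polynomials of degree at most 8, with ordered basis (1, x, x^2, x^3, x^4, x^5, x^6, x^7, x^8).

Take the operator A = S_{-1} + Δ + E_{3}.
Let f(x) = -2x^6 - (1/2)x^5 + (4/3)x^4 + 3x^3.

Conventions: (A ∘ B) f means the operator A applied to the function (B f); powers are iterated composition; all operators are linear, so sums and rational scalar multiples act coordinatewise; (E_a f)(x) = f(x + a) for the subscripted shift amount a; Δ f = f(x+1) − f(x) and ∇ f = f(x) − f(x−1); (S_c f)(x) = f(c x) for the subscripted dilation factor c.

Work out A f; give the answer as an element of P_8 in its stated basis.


S_{-1} f = -2x^6 + (1/2)x^5 + (4/3)x^4 - 3x^3
Δ f = -12x^5 - (65/2)x^4 - (119/3)x^3 - 18x^2 - (1/6)x + 11/6
E_{3} f = -2x^6 - (73/2)x^5 - (1657/6)x^4 - 1106x^3 - 2466x^2 - (5787/2)x - 2781/2
(S_{-1} + Δ + E_{3}) f = -4x^6 - 48x^5 - (922/3)x^4 - (3446/3)x^3 - 2484x^2 - (8681/3)x - 4166/3

the result is g(x) = -4x^6 - 48x^5 - (922/3)x^4 - (3446/3)x^3 - 2484x^2 - (8681/3)x - 4166/3


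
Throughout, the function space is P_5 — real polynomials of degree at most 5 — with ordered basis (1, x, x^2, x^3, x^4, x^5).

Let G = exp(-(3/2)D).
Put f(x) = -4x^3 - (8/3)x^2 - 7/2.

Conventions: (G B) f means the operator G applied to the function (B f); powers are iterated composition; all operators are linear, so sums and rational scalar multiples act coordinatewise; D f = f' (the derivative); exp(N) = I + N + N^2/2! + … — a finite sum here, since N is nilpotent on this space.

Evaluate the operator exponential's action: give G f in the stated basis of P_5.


the result is g(x) = -4x^3 + (46/3)x^2 - 19x + 4

order-1 term: 18x^2 + 8x
order-2 term: -27x - 6
order-3 term: 27/2
the series for exp(-(3/2)D) f terminates at order 3
exp(-(3/2)D) f = -4x^3 + (46/3)x^2 - 19x + 4


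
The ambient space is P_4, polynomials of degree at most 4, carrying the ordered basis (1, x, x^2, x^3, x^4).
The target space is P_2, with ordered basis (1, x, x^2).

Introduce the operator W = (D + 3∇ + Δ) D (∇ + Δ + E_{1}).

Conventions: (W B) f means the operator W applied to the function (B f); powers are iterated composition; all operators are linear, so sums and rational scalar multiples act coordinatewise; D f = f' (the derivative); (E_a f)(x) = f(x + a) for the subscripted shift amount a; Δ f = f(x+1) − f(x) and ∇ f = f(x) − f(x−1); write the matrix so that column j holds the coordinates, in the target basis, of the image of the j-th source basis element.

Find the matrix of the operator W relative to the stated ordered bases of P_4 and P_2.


image of 1: 0
image of x: 0
image of x^2: 10
image of x^3: 30x + 84
image of x^4: 60x^2 + 336x + 4
each image's coordinates form column j of the matrix

the matrix is [[0, 0, 10, 84, 4]; [0, 0, 0, 30, 336]; [0, 0, 0, 0, 60]] (rows listed top to bottom)


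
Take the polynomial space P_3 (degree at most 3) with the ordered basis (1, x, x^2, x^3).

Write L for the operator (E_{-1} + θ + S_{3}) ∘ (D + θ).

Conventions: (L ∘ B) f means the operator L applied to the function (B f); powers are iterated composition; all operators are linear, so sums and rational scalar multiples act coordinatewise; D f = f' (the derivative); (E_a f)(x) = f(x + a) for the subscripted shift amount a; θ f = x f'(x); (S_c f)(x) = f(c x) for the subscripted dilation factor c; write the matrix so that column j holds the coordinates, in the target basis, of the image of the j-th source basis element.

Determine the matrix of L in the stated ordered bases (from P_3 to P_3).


image of 1: 0
image of x: 5x + 1
image of x^2: 24x^2 + 6x
image of x^3: 93x^3 + 27x^2 + 3x
each image's coordinates form column j of the matrix

the matrix is [[0, 1, 0, 0]; [0, 5, 6, 3]; [0, 0, 24, 27]; [0, 0, 0, 93]] (rows listed top to bottom)


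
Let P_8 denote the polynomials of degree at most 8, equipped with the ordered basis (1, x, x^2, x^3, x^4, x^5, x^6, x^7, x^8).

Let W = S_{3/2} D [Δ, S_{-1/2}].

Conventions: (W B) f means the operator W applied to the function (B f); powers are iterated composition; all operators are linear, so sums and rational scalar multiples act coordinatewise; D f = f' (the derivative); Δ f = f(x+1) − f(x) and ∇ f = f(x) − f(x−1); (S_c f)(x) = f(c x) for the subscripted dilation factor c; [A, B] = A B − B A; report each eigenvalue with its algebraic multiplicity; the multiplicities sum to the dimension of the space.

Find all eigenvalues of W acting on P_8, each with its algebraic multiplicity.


λ = 0 (multiplicity 9)

image of 1: 0
image of x: 0
image of x^2: 3/2
image of x^3: -(27/8)x + 9/8
image of x^4: (81/16)x^2 - (27/8)x + 9/4
image of x^5: -(405/64)x^3 + (405/64)x^2 - (135/16)x + 75/32
image of x^6: (3645/512)x^4 - (1215/128)x^3 + (1215/64)x^2 - (675/64)x + 99/32
image of x^7: -(15309/2048)x^5 + (25515/2048)x^4 - (8505/256)x^3 + (14175/512)x^2 - (2079/128)x + 441/128
image of x^8: (15309/2048)x^6 - (15309/1024)x^5 + (25515/512)x^4 - (14175/256)x^3 + (6237/128)x^2 - (1323/64)x + 129/32
the matrix is upper triangular; its diagonal is (0, 0, 0, 0, 0, 0, 0, 0, 0)
for a triangular matrix the eigenvalues are the diagonal entries, with algebraic multiplicity their repetition count


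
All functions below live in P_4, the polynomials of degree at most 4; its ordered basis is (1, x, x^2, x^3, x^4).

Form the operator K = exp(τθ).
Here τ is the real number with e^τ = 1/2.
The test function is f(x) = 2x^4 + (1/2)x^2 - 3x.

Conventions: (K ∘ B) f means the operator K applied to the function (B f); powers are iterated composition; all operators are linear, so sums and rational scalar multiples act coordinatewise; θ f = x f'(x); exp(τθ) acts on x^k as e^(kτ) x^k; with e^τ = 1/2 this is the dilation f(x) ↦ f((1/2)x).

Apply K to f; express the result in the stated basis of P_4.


exp(τθ) x^k = e^(kτ) x^k; with e^τ = 1/2 this sends x^k to (1/2)^k x^k
x ↦ 1/2 x
x^2 ↦ 1/4 x^2
x^4 ↦ 1/16 x^4
applying this coordinatewise to f: exp(τθ) f = (1/8)x^4 + (1/8)x^2 - (3/2)x

g(x) = (1/8)x^4 + (1/8)x^2 - (3/2)x


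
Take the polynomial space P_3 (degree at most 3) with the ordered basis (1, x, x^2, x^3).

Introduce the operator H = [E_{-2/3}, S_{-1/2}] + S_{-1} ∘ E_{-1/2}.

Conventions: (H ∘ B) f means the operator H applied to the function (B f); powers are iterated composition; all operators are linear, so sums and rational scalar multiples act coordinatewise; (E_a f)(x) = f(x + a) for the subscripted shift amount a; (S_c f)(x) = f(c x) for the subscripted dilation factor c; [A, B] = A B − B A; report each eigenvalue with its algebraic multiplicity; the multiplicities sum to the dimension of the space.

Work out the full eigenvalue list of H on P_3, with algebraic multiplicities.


λ = -1 (multiplicity 2), λ = 1 (multiplicity 2)

image of 1: 1
image of x: -x + 1/2
image of x^2: x^2 - 1/12
image of x^3: -x^3 - (3/4)x^2 - (1/4)x + 5/24
the matrix is upper triangular; its diagonal is (1, -1, 1, -1)
for a triangular matrix the eigenvalues are the diagonal entries, with algebraic multiplicity their repetition count
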